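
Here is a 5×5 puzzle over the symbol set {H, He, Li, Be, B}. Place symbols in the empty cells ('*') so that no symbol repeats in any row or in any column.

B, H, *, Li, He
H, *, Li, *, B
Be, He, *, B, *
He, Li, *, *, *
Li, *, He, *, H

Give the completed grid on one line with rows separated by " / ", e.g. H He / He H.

B H Be Li He / H Be Li He B / Be He H B Li / He Li B H Be / Li B He Be H

At row 1, column 3: row 1 has {H,He,Li,B}; column 3 has {He,Li}; that leaves Be.
At row 2, column 2: row 2 has {H,Li,B}; column 2 has {H,He,Li}; that leaves Be.
At row 2, column 4: row 2 has {H,Li,Be,B}; column 4 has {Li,B}; that leaves He.
At row 3, column 3: row 3 has {He,Be,B}; column 3 has {He,Li,Be}; that leaves H.
At row 3, column 5: row 3 has {H,He,Be,B}; column 5 has {H,He,B}; that leaves Li.
At row 4, column 3: row 4 has {He,Li}; column 3 has {H,He,Li,Be}; that leaves B.
At row 4, column 5: row 4 has {He,Li,B}; column 5 has {H,He,Li,B}; that leaves Be.
At row 5, column 2: row 5 has {H,He,Li}; column 2 has {H,He,Li,Be}; that leaves B.
At row 5, column 4: row 5 has {H,He,Li,B}; column 4 has {He,Li,B}; that leaves Be.
At row 4, column 4: row 4 has {He,Li,Be,B}; column 4 has {He,Li,Be,B}; that leaves H.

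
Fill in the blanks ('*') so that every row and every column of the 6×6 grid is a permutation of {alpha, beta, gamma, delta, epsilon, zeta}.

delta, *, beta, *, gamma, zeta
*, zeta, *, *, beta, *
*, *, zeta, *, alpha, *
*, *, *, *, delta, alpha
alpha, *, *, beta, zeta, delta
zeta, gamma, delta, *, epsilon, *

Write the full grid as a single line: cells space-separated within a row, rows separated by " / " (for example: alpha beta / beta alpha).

row 5 has {alpha,beta,delta,zeta}; column 2 has {gamma,zeta} — only epsilon is left for (r5,c2).
row 5 has {alpha,beta,delta,epsilon,zeta}; column 3 has {beta,delta,zeta} — only gamma is left for (r5,c3).
row 6 has {gamma,delta,epsilon,zeta}; column 4 has {beta} — only alpha is left for (r6,c4).
row 6 has {alpha,gamma,delta,epsilon,zeta}; column 6 has {alpha,delta,zeta} — only beta is left for (r6,c6).
row 1 has {beta,gamma,delta,zeta}; column 2 has {gamma,epsilon,zeta} — only alpha is left for (r1,c2).
row 1 has {alpha,beta,gamma,delta,zeta}; column 4 has {alpha,beta} — only epsilon is left for (r1,c4).
row 4 has {alpha,delta}; column 2 has {alpha,gamma,epsilon,zeta} — only beta is left for (r4,c2).
row 4 has {alpha,beta,delta}; column 3 has {beta,gamma,delta,zeta} — only epsilon is left for (r4,c3).
row 2 has {beta,zeta}; column 3 has {beta,gamma,delta,epsilon,zeta} — only alpha is left for (r2,c3).
row 3 has {alpha,zeta}; column 2 has {alpha,beta,gamma,epsilon,zeta} — only delta is left for (r3,c2).
row 3 has {alpha,delta,zeta}; column 4 has {alpha,beta,epsilon} — only gamma is left for (r3,c4).
row 3 has {alpha,gamma,delta,zeta}; column 6 has {alpha,beta,delta,zeta} — only epsilon is left for (r3,c6).
row 4 has {alpha,beta,delta,epsilon}; column 1 has {alpha,delta,zeta} — only gamma is left for (r4,c1).
row 4 has {alpha,beta,gamma,delta,epsilon}; column 4 has {alpha,beta,gamma,epsilon} — only zeta is left for (r4,c4).
row 2 has {alpha,beta,zeta}; column 1 has {alpha,gamma,delta,zeta} — only epsilon is left for (r2,c1).
row 2 has {alpha,beta,epsilon,zeta}; column 4 has {alpha,beta,gamma,epsilon,zeta} — only delta is left for (r2,c4).
row 2 has {alpha,beta,delta,epsilon,zeta}; column 6 has {alpha,beta,delta,epsilon,zeta} — only gamma is left for (r2,c6).
row 3 has {alpha,gamma,delta,epsilon,zeta}; column 1 has {alpha,gamma,delta,epsilon,zeta} — only beta is left for (r3,c1).

delta alpha beta epsilon gamma zeta / epsilon zeta alpha delta beta gamma / beta delta zeta gamma alpha epsilon / gamma beta epsilon zeta delta alpha / alpha epsilon gamma beta zeta delta / zeta gamma delta alpha epsilon beta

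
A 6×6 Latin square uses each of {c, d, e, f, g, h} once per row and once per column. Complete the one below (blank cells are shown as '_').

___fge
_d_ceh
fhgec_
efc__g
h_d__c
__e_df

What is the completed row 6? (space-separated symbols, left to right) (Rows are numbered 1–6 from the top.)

c g e h d f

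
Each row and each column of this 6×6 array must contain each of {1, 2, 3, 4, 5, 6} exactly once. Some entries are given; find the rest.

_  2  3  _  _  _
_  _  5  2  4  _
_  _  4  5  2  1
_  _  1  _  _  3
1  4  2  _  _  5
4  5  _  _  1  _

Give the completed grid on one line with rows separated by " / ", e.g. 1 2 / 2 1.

5 2 3 1 6 4 / 3 1 5 2 4 6 / 6 3 4 5 2 1 / 2 6 1 4 5 3 / 1 4 2 6 3 5 / 4 5 6 3 1 2

row 2 has {2,4,5}; column 6 has {1,3,5} — only 6 is left for (r2,c6).
row 4 has {1,3}; column 2 has {2,4,5} — only 6 is left for (r4,c2).
row 4 has {1,3,6}; column 4 has {2,5} — only 4 is left for (r4,c4).
row 4 has {1,3,4,6}; column 5 has {1,2,4} — only 5 is left for (r4,c5).
row 6 has {1,4,5}; column 3 has {1,2,3,4,5} — only 6 is left for (r6,c3).
row 6 has {1,4,5,6}; column 4 has {2,4,5} — only 3 is left for (r6,c4).
row 6 has {1,3,4,5,6}; column 6 has {1,3,5,6} — only 2 is left for (r6,c6).
row 1 has {2,3}; column 5 has {1,2,4,5} — only 6 is left for (r1,c5).
row 1 has {2,3,6}; column 6 has {1,2,3,5,6} — only 4 is left for (r1,c6).
row 2 has {2,4,5,6}; column 1 has {1,4} — only 3 is left for (r2,c1).
row 2 has {2,3,4,5,6}; column 2 has {2,4,5,6} — only 1 is left for (r2,c2).
row 3 has {1,2,4,5}; column 1 has {1,3,4} — only 6 is left for (r3,c1).
row 3 has {1,2,4,5,6}; column 2 has {1,2,4,5,6} — only 3 is left for (r3,c2).
row 4 has {1,3,4,5,6}; column 1 has {1,3,4,6} — only 2 is left for (r4,c1).
row 5 has {1,2,4,5}; column 4 has {2,3,4,5} — only 6 is left for (r5,c4).
row 5 has {1,2,4,5,6}; column 5 has {1,2,4,5,6} — only 3 is left for (r5,c5).
row 1 has {2,3,4,6}; column 1 has {1,2,3,4,6} — only 5 is left for (r1,c1).
row 1 has {2,3,4,5,6}; column 4 has {2,3,4,5,6} — only 1 is left for (r1,c4).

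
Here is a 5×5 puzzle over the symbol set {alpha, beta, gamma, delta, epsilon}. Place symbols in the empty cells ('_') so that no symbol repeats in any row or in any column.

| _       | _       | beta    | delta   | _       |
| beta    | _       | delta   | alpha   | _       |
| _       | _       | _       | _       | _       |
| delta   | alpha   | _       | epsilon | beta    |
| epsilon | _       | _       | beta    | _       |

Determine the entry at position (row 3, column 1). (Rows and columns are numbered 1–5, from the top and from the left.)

(r3,c4) = gamma
(r4,c3) = gamma
(r5,c3) = alpha
(r3,c1) = alpha

alpha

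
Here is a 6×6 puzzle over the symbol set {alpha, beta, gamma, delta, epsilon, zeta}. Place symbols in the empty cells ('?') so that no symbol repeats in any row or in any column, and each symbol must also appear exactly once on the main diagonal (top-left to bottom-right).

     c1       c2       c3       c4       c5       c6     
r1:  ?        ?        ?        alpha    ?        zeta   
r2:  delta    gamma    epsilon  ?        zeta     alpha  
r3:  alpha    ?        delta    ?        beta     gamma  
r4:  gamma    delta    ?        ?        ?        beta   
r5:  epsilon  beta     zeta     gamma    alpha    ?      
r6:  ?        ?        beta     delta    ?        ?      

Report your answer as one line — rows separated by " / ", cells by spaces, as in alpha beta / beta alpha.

(r1,c1) = beta
(r1,c2) = epsilon
(r1,c3) = gamma
(r1,c5) = delta
(r2,c4) = beta
(r3,c2) = zeta
(r3,c4) = epsilon
(r4,c3) = alpha
(r4,c4) = zeta
(r4,c5) = epsilon
(r5,c6) = delta
(r6,c1) = zeta
(r6,c2) = alpha
(r6,c5) = gamma
(r6,c6) = epsilon

beta epsilon gamma alpha delta zeta / delta gamma epsilon beta zeta alpha / alpha zeta delta epsilon beta gamma / gamma delta alpha zeta epsilon beta / epsilon beta zeta gamma alpha delta / zeta alpha beta delta gamma epsilon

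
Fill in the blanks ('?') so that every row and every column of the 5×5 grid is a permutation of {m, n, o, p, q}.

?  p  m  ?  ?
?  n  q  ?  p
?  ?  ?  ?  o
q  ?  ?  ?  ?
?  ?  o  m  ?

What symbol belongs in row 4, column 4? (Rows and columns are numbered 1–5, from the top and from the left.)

p

(r2,c4) = o
(r5,c2) = q
(r5,c5) = n
(r1,c5) = q
(r2,c1) = m
(r3,c2) = m
(r4,c2) = o
(r4,c5) = m
(r5,c1) = p
(r1,c4) = n
(r3,c1) = n
(r3,c3) = p
(r3,c4) = q
(r4,c3) = n
(r4,c4) = p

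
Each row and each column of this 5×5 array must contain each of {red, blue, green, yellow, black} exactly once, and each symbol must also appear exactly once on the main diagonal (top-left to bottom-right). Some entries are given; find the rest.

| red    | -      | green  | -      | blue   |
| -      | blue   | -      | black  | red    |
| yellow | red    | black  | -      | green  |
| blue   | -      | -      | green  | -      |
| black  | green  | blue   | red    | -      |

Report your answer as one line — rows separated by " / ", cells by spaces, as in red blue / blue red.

red black green yellow blue / green blue yellow black red / yellow red black blue green / blue yellow red green black / black green blue red yellow

(r1,c4) = yellow
(r2,c1) = green
(r2,c3) = yellow
(r3,c4) = blue
(r4,c3) = red
(r5,c5) = yellow
(r1,c2) = black
(r4,c2) = yellow
(r4,c5) = black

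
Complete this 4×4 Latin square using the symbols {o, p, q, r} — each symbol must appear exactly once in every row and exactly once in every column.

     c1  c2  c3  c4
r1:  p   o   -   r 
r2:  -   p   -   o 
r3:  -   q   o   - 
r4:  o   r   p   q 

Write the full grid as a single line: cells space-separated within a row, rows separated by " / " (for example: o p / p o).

(r1,c3) = q
(r2,c3) = r
(r3,c1) = r
(r3,c4) = p
(r2,c1) = q

p o q r / q p r o / r q o p / o r p q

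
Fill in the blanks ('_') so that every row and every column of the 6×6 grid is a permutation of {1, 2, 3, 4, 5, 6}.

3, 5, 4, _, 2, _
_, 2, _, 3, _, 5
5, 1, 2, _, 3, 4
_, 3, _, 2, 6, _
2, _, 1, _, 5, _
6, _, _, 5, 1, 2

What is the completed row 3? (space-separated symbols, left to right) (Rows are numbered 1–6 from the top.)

5 1 2 6 3 4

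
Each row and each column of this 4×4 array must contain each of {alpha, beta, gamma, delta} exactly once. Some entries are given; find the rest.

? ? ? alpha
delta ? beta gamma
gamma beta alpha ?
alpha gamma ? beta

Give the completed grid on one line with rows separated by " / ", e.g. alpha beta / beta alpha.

beta delta gamma alpha / delta alpha beta gamma / gamma beta alpha delta / alpha gamma delta beta

(r1,c1) = beta
(r1,c2) = delta
(r1,c3) = gamma
(r2,c2) = alpha
(r3,c4) = delta
(r4,c3) = delta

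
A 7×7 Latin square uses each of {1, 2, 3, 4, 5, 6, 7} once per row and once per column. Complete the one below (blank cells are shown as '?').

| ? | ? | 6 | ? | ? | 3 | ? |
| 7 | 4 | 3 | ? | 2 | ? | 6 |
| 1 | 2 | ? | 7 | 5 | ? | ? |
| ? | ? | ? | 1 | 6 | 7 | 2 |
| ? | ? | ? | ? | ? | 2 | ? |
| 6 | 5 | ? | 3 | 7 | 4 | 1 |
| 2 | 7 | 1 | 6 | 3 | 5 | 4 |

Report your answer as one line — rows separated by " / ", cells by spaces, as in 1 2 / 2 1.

(r1,c2) = 1
(r1,c5) = 4
(r2,c4) = 5
(r2,c6) = 1
(r3,c3) = 4
(r3,c6) = 6
(r3,c7) = 3
(r4,c2) = 3
(r4,c3) = 5
(r5,c2) = 6
(r5,c3) = 7
(r5,c4) = 4
(r5,c5) = 1
(r5,c7) = 5
(r6,c3) = 2
(r1,c1) = 5
(r1,c4) = 2
(r1,c7) = 7
(r4,c1) = 4
(r5,c1) = 3

5 1 6 2 4 3 7 / 7 4 3 5 2 1 6 / 1 2 4 7 5 6 3 / 4 3 5 1 6 7 2 / 3 6 7 4 1 2 5 / 6 5 2 3 7 4 1 / 2 7 1 6 3 5 4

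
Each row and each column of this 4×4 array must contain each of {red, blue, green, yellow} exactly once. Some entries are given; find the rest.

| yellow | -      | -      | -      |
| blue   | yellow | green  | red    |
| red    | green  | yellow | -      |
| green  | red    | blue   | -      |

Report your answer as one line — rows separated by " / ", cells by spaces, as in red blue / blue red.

yellow blue red green / blue yellow green red / red green yellow blue / green red blue yellow

Cell (r1,c2): row 1 has {yellow}; column 2 has {red,green,yellow} → blue.
Cell (r1,c3): row 1 has {blue,yellow}; column 3 has {blue,green,yellow} → red.
Cell (r1,c4): row 1 has {red,blue,yellow}; column 4 has {red} → green.
Cell (r3,c4): row 3 has {red,green,yellow}; column 4 has {red,green} → blue.
Cell (r4,c4): row 4 has {red,blue,green}; column 4 has {red,blue,green} → yellow.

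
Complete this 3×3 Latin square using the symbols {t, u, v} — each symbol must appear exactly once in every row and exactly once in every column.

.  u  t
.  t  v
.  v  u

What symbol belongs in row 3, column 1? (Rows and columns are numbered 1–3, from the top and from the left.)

(r1,c1): row 1 has {t,u}; column 1 is empty so far, so it must be v.
(r2,c1): row 2 has {t,v}; column 1 has {v}, so it must be u.
(r3,c1): row 3 has {u,v}; column 1 has {u,v}, so it must be t.

t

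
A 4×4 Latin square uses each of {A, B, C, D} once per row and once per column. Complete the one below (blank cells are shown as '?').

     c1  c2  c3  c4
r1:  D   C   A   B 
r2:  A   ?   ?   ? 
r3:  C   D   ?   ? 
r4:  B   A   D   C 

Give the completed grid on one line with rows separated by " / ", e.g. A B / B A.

D C A B / A B C D / C D B A / B A D C

(r2,c2) = B
(r2,c3) = C
(r2,c4) = D
(r3,c3) = B
(r3,c4) = A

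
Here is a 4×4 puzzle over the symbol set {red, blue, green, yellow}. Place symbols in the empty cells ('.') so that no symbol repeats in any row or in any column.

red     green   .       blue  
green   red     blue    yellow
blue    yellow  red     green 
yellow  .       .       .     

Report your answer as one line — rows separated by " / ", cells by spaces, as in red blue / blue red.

red green yellow blue / green red blue yellow / blue yellow red green / yellow blue green red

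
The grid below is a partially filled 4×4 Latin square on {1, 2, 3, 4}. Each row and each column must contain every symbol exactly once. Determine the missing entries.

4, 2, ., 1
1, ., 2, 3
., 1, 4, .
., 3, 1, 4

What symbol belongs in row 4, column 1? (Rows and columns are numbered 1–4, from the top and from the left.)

2

(r1,c3): row 1 has {1,2,4}; column 3 has {1,2,4}, so it must be 3.
(r2,c2): row 2 has {1,2,3}; column 2 has {1,2,3}, so it must be 4.
(r3,c4): row 3 has {1,4}; column 4 has {1,3,4}, so it must be 2.
(r4,c1): row 4 has {1,3,4}; column 1 has {1,4}, so it must be 2.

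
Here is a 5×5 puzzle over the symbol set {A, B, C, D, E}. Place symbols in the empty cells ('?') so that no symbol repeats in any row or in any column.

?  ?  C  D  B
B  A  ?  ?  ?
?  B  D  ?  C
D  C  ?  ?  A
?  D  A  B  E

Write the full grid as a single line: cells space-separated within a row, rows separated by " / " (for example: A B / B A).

row 1 has {B,C,D}; column 2 has {A,B,C,D} — only E is left for (r1,c2).
row 2 has {A,B}; column 3 has {A,C,D} — only E is left for (r2,c3).
row 2 has {A,B,E}; column 4 has {B,D} — only C is left for (r2,c4).
row 2 has {A,B,C,E}; column 5 has {A,B,C,E} — only D is left for (r2,c5).
row 4 has {A,C,D}; column 3 has {A,C,D,E} — only B is left for (r4,c3).
row 4 has {A,B,C,D}; column 4 has {B,C,D} — only E is left for (r4,c4).
row 5 has {A,B,D,E}; column 1 has {B,D} — only C is left for (r5,c1).
row 1 has {B,C,D,E}; column 1 has {B,C,D} — only A is left for (r1,c1).
row 3 has {B,C,D}; column 1 has {A,B,C,D} — only E is left for (r3,c1).
row 3 has {B,C,D,E}; column 4 has {B,C,D,E} — only A is left for (r3,c4).

A E C D B / B A E C D / E B D A C / D C B E A / C D A B E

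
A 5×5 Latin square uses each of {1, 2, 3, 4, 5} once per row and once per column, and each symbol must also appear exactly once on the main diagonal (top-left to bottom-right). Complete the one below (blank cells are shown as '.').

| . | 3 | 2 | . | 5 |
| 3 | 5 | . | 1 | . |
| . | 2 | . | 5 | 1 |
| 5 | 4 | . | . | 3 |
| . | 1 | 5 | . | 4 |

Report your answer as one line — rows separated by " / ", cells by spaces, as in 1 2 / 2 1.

1 3 2 4 5 / 3 5 4 1 2 / 4 2 3 5 1 / 5 4 1 2 3 / 2 1 5 3 4

At row 1, column 1: row 1 has {2,3,5}; column 1 has {3,5}; the diagonal has {4,5}; that leaves 1.
At row 1, column 4: row 1 has {1,2,3,5}; column 4 has {1,5}; that leaves 4.
At row 2, column 3: row 2 has {1,3,5}; column 3 has {2,5}; that leaves 4.
At row 2, column 5: row 2 has {1,3,4,5}; column 5 has {1,3,4,5}; that leaves 2.
At row 3, column 1: row 3 has {1,2,5}; column 1 has {1,3,5}; that leaves 4.
At row 3, column 3: row 3 has {1,2,4,5}; column 3 has {2,4,5}; the diagonal has {1,4,5}; that leaves 3.
At row 4, column 3: row 4 has {3,4,5}; column 3 has {2,3,4,5}; that leaves 1.
At row 4, column 4: row 4 has {1,3,4,5}; column 4 has {1,4,5}; the diagonal has {1,3,4,5}; that leaves 2.
At row 5, column 1: row 5 has {1,4,5}; column 1 has {1,3,4,5}; that leaves 2.
At row 5, column 4: row 5 has {1,2,4,5}; column 4 has {1,2,4,5}; that leaves 3.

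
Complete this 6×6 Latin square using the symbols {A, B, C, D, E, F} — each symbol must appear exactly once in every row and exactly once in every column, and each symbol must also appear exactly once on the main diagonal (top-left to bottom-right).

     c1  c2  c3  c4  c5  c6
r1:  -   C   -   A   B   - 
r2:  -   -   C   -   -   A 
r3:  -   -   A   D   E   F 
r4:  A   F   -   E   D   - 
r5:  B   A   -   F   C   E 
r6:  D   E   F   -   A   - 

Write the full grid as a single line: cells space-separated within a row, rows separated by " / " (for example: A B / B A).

(r1,c1) = F
(r1,c6) = D
(r2,c1) = E
(r2,c4) = B
(r2,c5) = F
(r3,c1) = C
(r3,c2) = B
(r4,c3) = B
(r4,c6) = C
(r5,c3) = D
(r6,c4) = C
(r6,c6) = B
(r1,c3) = E
(r2,c2) = D

F C E A B D / E D C B F A / C B A D E F / A F B E D C / B A D F C E / D E F C A B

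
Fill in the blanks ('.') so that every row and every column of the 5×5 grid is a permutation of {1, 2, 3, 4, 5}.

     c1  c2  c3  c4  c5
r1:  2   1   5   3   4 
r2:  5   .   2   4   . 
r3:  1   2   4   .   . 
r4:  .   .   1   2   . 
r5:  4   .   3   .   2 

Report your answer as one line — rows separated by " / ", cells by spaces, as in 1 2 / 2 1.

2 1 5 3 4 / 5 3 2 4 1 / 1 2 4 5 3 / 3 4 1 2 5 / 4 5 3 1 2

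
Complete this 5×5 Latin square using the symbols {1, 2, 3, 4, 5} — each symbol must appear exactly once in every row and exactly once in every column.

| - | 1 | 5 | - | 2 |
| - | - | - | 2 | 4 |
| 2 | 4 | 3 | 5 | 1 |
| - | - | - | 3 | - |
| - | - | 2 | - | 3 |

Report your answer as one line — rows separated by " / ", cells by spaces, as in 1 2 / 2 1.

3 1 5 4 2 / 5 3 1 2 4 / 2 4 3 5 1 / 1 2 4 3 5 / 4 5 2 1 3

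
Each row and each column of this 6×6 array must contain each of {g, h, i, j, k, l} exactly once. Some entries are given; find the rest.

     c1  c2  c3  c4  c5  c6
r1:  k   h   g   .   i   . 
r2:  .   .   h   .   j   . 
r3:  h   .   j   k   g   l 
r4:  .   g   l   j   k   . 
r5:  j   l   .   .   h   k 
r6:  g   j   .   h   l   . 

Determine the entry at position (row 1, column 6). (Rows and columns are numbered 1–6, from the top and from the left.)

j

(r1,c4) = l
(r1,c6) = j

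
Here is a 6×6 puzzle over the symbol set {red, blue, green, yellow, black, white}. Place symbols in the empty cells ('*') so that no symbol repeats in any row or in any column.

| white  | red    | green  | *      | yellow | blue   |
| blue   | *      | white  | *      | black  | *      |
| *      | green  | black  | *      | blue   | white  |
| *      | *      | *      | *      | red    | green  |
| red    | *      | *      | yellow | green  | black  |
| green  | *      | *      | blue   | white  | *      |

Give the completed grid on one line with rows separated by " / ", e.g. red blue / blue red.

white red green black yellow blue / blue yellow white green black red / yellow green black red blue white / black blue yellow white red green / red white blue yellow green black / green black red blue white yellow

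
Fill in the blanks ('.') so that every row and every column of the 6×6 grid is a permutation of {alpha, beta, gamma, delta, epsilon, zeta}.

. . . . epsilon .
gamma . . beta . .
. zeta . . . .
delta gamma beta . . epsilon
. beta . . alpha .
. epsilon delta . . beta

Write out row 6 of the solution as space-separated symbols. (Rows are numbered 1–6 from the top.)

row 4 has {beta,gamma,delta,epsilon}; column 5 has {alpha,epsilon} — only zeta is left for (r4,c5).
row 6 has {beta,delta,epsilon}; column 5 has {alpha,epsilon,zeta} — only gamma is left for (r6,c5).
row 2 has {beta,gamma}; column 5 has {alpha,gamma,epsilon,zeta} — only delta is left for (r2,c5).
row 3 has {zeta}; column 5 has {alpha,gamma,delta,epsilon,zeta} — only beta is left for (r3,c5).
row 4 has {beta,gamma,delta,epsilon,zeta}; column 4 has {beta} — only alpha is left for (r4,c4).
row 6 has {beta,gamma,delta,epsilon}; column 4 has {alpha,beta} — only zeta is left for (r6,c4).
row 2 has {beta,gamma,delta}; column 2 has {beta,gamma,epsilon,zeta} — only alpha is left for (r2,c2).
row 2 has {alpha,beta,gamma,delta}; column 6 has {beta,epsilon} — only zeta is left for (r2,c6).
row 6 has {beta,gamma,delta,epsilon,zeta}; column 1 has {gamma,delta} — only alpha is left for (r6,c1).

alpha epsilon delta zeta gamma beta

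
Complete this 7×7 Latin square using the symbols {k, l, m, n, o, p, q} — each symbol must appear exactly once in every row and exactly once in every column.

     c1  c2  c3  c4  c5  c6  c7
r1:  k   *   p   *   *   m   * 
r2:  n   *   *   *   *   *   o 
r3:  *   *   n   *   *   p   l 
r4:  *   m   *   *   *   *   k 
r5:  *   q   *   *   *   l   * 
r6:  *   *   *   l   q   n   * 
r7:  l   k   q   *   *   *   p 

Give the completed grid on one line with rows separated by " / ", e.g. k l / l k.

k n p o l m q / n l m q p k o / q o n k m p l / p m l n o q k / m q o p k l n / o p k l q n m / l k q m n o p

Cell (r3,c2): row 3 has {l,n,p}; column 2 has {k,m,q} → o.
Cell (r6,c2): row 6 has {l,n,q}; column 2 has {k,m,o,q} → p.
Cell (r6,c7): row 6 has {l,n,p,q}; column 7 has {k,l,o,p} → m.
Cell (r7,c6): row 7 has {k,l,p,q}; column 6 has {l,m,n,p} → o.
Cell (r2,c2): row 2 has {n,o}; column 2 has {k,m,o,p,q} → l.
Cell (r4,c6): row 4 has {k,m}; column 6 has {l,m,n,o,p} → q.
Cell (r5,c7): row 5 has {l,q}; column 7 has {k,l,m,o,p} → n.
Cell (r6,c1): row 6 has {l,m,n,p,q}; column 1 has {k,l,n} → o.
Cell (r6,c3): row 6 has {l,m,n,o,p,q}; column 3 has {n,p,q} → k.
Cell (r1,c2): row 1 has {k,m,p}; column 2 has {k,l,m,o,p,q} → n.
Cell (r1,c7): row 1 has {k,m,n,p}; column 7 has {k,l,m,n,o,p} → q.
Cell (r2,c3): row 2 has {l,n,o}; column 3 has {k,n,p,q} → m.
Cell (r2,c6): row 2 has {l,m,n,o}; column 6 has {l,m,n,o,p,q} → k.
Cell (r4,c1): row 4 has {k,m,q}; column 1 has {k,l,n,o} → p.
Cell (r5,c1): row 5 has {l,n,q}; column 1 has {k,l,n,o,p} → m.
Cell (r5,c3): row 5 has {l,m,n,q}; column 3 has {k,m,n,p,q} → o.
Cell (r1,c4): row 1 has {k,m,n,p,q}; column 4 has {l} → o.
Cell (r1,c5): row 1 has {k,m,n,o,p,q}; column 5 has {q} → l.
Cell (r2,c5): row 2 has {k,l,m,n,o}; column 5 has {l,q} → p.
Cell (r3,c1): row 3 has {l,n,o,p}; column 1 has {k,l,m,n,o,p} → q.
Cell (r4,c3): row 4 has {k,m,p,q}; column 3 has {k,m,n,o,p,q} → l.
Cell (r4,c4): row 4 has {k,l,m,p,q}; column 4 has {l,o} → n.
Cell (r4,c5): row 4 has {k,l,m,n,p,q}; column 5 has {l,p,q} → o.
Cell (r5,c5): row 5 has {l,m,n,o,q}; column 5 has {l,o,p,q} → k.
Cell (r7,c4): row 7 has {k,l,o,p,q}; column 4 has {l,n,o} → m.
Cell (r7,c5): row 7 has {k,l,m,o,p,q}; column 5 has {k,l,o,p,q} → n.
Cell (r2,c4): row 2 has {k,l,m,n,o,p}; column 4 has {l,m,n,o} → q.
Cell (r3,c4): row 3 has {l,n,o,p,q}; column 4 has {l,m,n,o,q} → k.
Cell (r3,c5): row 3 has {k,l,n,o,p,q}; column 5 has {k,l,n,o,p,q} → m.
Cell (r5,c4): row 5 has {k,l,m,n,o,q}; column 4 has {k,l,m,n,o,q} → p.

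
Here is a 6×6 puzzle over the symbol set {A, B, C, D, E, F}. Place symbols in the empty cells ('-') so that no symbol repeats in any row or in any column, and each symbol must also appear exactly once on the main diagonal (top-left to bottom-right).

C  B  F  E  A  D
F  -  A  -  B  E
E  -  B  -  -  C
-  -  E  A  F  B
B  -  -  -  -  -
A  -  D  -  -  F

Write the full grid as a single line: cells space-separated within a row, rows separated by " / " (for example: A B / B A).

C B F E A D / F D A C B E / E A B F D C / D C E A F B / B F C D E A / A E D B C F

Cell (r2,c2): row 2 has {A,B,E,F}; column 2 has {B}; the diagonal has {A,B,C,F} → D.
Cell (r2,c4): row 2 has {A,B,D,E,F}; column 4 has {A,E} → C.
Cell (r3,c5): row 3 has {B,C,E}; column 5 has {A,B,F} → D.
Cell (r4,c1): row 4 has {A,B,E,F}; column 1 has {A,B,C,E,F} → D.
Cell (r4,c2): row 4 has {A,B,D,E,F}; column 2 has {B,D} → C.
Cell (r5,c3): row 5 has {B}; column 3 has {A,B,D,E,F} → C.
Cell (r5,c5): row 5 has {B,C}; column 5 has {A,B,D,F}; the diagonal has {A,B,C,D,F} → E.
Cell (r5,c6): row 5 has {B,C,E}; column 6 has {B,C,D,E,F} → A.
Cell (r6,c2): row 6 has {A,D,F}; column 2 has {B,C,D} → E.
Cell (r6,c4): row 6 has {A,D,E,F}; column 4 has {A,C,E} → B.
Cell (r6,c5): row 6 has {A,B,D,E,F}; column 5 has {A,B,D,E,F} → C.
Cell (r3,c4): row 3 has {B,C,D,E}; column 4 has {A,B,C,E} → F.
Cell (r5,c2): row 5 has {A,B,C,E}; column 2 has {B,C,D,E} → F.
Cell (r5,c4): row 5 has {A,B,C,E,F}; column 4 has {A,B,C,E,F} → D.
Cell (r3,c2): row 3 has {B,C,D,E,F}; column 2 has {B,C,D,E,F} → A.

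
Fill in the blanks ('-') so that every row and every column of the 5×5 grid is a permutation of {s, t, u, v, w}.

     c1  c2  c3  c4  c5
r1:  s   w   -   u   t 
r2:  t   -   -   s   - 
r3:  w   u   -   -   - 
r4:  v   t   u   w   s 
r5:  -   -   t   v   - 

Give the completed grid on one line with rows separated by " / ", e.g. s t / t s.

s w v u t / t v w s u / w u s t v / v t u w s / u s t v w

Cell (r1,c3): row 1 has {s,t,u,w}; column 3 has {t,u} → v.
Cell (r2,c2): row 2 has {s,t}; column 2 has {t,u,w} → v.
Cell (r2,c3): row 2 has {s,t,v}; column 3 has {t,u,v} → w.
Cell (r2,c5): row 2 has {s,t,v,w}; column 5 has {s,t} → u.
Cell (r3,c3): row 3 has {u,w}; column 3 has {t,u,v,w} → s.
Cell (r3,c4): row 3 has {s,u,w}; column 4 has {s,u,v,w} → t.
Cell (r3,c5): row 3 has {s,t,u,w}; column 5 has {s,t,u} → v.
Cell (r5,c1): row 5 has {t,v}; column 1 has {s,t,v,w} → u.
Cell (r5,c2): row 5 has {t,u,v}; column 2 has {t,u,v,w} → s.
Cell (r5,c5): row 5 has {s,t,u,v}; column 5 has {s,t,u,v} → w.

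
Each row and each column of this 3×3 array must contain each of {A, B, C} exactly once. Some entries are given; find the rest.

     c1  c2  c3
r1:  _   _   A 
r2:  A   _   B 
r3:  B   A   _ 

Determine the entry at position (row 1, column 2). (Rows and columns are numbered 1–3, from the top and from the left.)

B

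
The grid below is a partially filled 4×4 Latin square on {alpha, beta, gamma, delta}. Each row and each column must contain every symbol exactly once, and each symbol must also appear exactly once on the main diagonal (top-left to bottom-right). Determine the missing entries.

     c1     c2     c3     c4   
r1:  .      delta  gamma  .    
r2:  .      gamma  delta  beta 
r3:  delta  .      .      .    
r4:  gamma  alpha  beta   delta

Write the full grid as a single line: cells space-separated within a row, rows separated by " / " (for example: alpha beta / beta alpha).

beta delta gamma alpha / alpha gamma delta beta / delta beta alpha gamma / gamma alpha beta delta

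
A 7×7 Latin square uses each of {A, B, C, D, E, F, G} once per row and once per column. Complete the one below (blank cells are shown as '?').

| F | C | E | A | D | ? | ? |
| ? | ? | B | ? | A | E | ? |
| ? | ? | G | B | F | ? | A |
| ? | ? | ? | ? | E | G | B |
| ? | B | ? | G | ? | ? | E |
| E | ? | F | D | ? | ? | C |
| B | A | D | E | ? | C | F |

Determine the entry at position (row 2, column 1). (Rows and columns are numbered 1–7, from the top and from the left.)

G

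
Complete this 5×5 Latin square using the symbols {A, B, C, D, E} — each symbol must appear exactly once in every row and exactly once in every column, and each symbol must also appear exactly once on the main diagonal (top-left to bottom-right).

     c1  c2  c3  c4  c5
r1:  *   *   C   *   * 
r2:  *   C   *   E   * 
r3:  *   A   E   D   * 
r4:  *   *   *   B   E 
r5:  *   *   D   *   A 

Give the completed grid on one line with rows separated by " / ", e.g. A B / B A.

D E C A B / A C B E D / B A E D C / C D A B E / E B D C A

row 1 has {C}; column 1 is empty so far; the diagonal has {A,B,C,E} — only D is left for (r1,c1).
row 1 has {C,D}; column 4 has {B,D,E} — only A is left for (r1,c4).
row 1 has {A,C,D}; column 5 has {A,E} — only B is left for (r1,c5).
row 2 has {C,E}; column 5 has {A,B,E} — only D is left for (r2,c5).
row 3 has {A,D,E}; column 5 has {A,B,D,E} — only C is left for (r3,c5).
row 4 has {B,E}; column 2 has {A,C} — only D is left for (r4,c2).
row 4 has {B,D,E}; column 3 has {C,D,E} — only A is left for (r4,c3).
row 5 has {A,D}; column 4 has {A,B,D,E} — only C is left for (r5,c4).
row 1 has {A,B,C,D}; column 2 has {A,C,D} — only E is left for (r1,c2).
row 2 has {C,D,E}; column 3 has {A,C,D,E} — only B is left for (r2,c3).
row 3 has {A,C,D,E}; column 1 has {D} — only B is left for (r3,c1).
row 4 has {A,B,D,E}; column 1 has {B,D} — only C is left for (r4,c1).
row 5 has {A,C,D}; column 1 has {B,C,D} — only E is left for (r5,c1).
row 5 has {A,C,D,E}; column 2 has {A,C,D,E} — only B is left for (r5,c2).
row 2 has {B,C,D,E}; column 1 has {B,C,D,E} — only A is left for (r2,c1).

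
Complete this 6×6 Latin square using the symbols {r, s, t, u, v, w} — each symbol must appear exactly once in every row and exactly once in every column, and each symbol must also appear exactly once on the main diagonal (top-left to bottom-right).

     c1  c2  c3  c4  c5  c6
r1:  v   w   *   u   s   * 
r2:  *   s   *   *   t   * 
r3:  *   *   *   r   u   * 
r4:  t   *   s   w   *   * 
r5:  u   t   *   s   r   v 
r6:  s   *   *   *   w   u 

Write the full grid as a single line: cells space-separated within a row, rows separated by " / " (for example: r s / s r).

v w r u s t / r s u v t w / w v t r u s / t u s w v r / u t w s r v / s r v t w u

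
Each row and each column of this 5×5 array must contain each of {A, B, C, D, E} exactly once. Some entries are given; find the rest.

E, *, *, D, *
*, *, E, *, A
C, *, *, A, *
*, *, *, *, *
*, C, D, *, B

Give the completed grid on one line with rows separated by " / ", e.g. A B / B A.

row 1 has {D,E}; column 5 has {A,B} — only C is left for (r1,c5).
row 3 has {A,C}; column 3 has {D,E} — only B is left for (r3,c3).
row 5 has {B,C,D}; column 1 has {C,E} — only A is left for (r5,c1).
row 5 has {A,B,C,D}; column 4 has {A,D} — only E is left for (r5,c4).
row 1 has {C,D,E}; column 3 has {B,D,E} — only A is left for (r1,c3).
row 4 is empty so far; column 3 has {A,B,D,E} — only C is left for (r4,c3).
row 4 has {C}; column 4 has {A,D,E} — only B is left for (r4,c4).
row 1 has {A,C,D,E}; column 2 has {C} — only B is left for (r1,c2).
row 2 has {A,E}; column 2 has {B,C} — only D is left for (r2,c2).
row 2 has {A,D,E}; column 4 has {A,B,D,E} — only C is left for (r2,c4).
row 3 has {A,B,C}; column 2 has {B,C,D} — only E is left for (r3,c2).
row 3 has {A,B,C,E}; column 5 has {A,B,C} — only D is left for (r3,c5).
row 4 has {B,C}; column 1 has {A,C,E} — only D is left for (r4,c1).
row 4 has {B,C,D}; column 2 has {B,C,D,E} — only A is left for (r4,c2).
row 4 has {A,B,C,D}; column 5 has {A,B,C,D} — only E is left for (r4,c5).
row 2 has {A,C,D,E}; column 1 has {A,C,D,E} — only B is left for (r2,c1).

E B A D C / B D E C A / C E B A D / D A C B E / A C D E B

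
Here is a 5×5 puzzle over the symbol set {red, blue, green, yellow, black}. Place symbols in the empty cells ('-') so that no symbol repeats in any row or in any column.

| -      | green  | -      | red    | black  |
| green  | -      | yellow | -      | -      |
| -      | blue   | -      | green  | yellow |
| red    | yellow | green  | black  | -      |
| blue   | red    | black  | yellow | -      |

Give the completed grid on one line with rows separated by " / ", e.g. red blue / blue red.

Cell (r1,c1): row 1 has {red,green,black}; column 1 has {red,blue,green} → yellow.
Cell (r1,c3): row 1 has {red,green,yellow,black}; column 3 has {green,yellow,black} → blue.
Cell (r2,c2): row 2 has {green,yellow}; column 2 has {red,blue,green,yellow} → black.
Cell (r2,c4): row 2 has {green,yellow,black}; column 4 has {red,green,yellow,black} → blue.
Cell (r2,c5): row 2 has {blue,green,yellow,black}; column 5 has {yellow,black} → red.
Cell (r3,c1): row 3 has {blue,green,yellow}; column 1 has {red,blue,green,yellow} → black.
Cell (r3,c3): row 3 has {blue,green,yellow,black}; column 3 has {blue,green,yellow,black} → red.
Cell (r4,c5): row 4 has {red,green,yellow,black}; column 5 has {red,yellow,black} → blue.
Cell (r5,c5): row 5 has {red,blue,yellow,black}; column 5 has {red,blue,yellow,black} → green.

yellow green blue red black / green black yellow blue red / black blue red green yellow / red yellow green black blue / blue red black yellow green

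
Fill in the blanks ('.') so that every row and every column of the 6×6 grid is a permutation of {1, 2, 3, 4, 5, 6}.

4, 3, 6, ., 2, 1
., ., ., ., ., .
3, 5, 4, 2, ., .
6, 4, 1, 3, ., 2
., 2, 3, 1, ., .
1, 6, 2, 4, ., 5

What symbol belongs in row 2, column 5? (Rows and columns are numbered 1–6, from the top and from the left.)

4

Cell (r1,c4): row 1 has {1,2,3,4,6}; column 4 has {1,2,3,4} → 5.
Cell (r2,c2): row 2 is empty so far; column 2 has {2,3,4,5,6} → 1.
Cell (r2,c3): row 2 has {1}; column 3 has {1,2,3,4,6} → 5.
Cell (r2,c4): row 2 has {1,5}; column 4 has {1,2,3,4,5} → 6.
Cell (r3,c6): row 3 has {2,3,4,5}; column 6 has {1,2,5} → 6.
Cell (r4,c5): row 4 has {1,2,3,4,6}; column 5 has {2} → 5.
Cell (r5,c1): row 5 has {1,2,3}; column 1 has {1,3,4,6} → 5.
Cell (r5,c6): row 5 has {1,2,3,5}; column 6 has {1,2,5,6} → 4.
Cell (r6,c5): row 6 has {1,2,4,5,6}; column 5 has {2,5} → 3.
Cell (r2,c1): row 2 has {1,5,6}; column 1 has {1,3,4,5,6} → 2.
Cell (r2,c5): row 2 has {1,2,5,6}; column 5 has {2,3,5} → 4.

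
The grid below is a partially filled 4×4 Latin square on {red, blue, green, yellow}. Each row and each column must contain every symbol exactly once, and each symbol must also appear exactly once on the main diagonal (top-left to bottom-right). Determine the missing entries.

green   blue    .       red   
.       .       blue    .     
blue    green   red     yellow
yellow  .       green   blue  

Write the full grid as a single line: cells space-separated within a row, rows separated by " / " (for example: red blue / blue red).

green blue yellow red / red yellow blue green / blue green red yellow / yellow red green blue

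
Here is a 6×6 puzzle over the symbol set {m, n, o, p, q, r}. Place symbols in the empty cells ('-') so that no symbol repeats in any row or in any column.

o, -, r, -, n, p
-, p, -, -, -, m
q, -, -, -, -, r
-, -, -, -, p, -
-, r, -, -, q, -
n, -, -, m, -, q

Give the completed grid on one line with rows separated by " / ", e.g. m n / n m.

o m r q n p / r p q n o m / q n o p m r / m q n r p o / p r m o q n / n o p m r q

(r1,c4) = q
(r2,c1) = r
(r2,c5) = o
(r3,c5) = m
(r4,c1) = m
(r5,c1) = p
(r6,c2) = o
(r6,c3) = p
(r6,c5) = r
(r1,c2) = m
(r2,c4) = n
(r3,c2) = n
(r3,c3) = o
(r3,c4) = p
(r4,c2) = q
(r4,c3) = n
(r4,c6) = o
(r5,c3) = m
(r5,c4) = o
(r5,c6) = n
(r2,c3) = q
(r4,c4) = r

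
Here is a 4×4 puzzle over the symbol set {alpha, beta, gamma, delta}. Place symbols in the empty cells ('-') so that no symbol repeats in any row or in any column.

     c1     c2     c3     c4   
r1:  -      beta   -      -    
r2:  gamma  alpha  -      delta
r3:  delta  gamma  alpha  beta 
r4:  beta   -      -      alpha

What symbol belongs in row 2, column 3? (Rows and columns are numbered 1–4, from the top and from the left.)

beta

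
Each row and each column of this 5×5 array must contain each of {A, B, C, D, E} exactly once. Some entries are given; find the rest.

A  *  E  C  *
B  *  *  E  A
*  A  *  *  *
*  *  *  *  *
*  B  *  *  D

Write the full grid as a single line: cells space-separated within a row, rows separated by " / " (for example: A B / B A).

(r1,c2) = D
(r1,c5) = B
(r2,c2) = C
(r2,c3) = D
(r4,c2) = E
(r4,c5) = C
(r5,c4) = A
(r3,c5) = E
(r4,c1) = D
(r4,c4) = B
(r5,c3) = C
(r3,c1) = C
(r3,c3) = B
(r3,c4) = D
(r4,c3) = A
(r5,c1) = E

A D E C B / B C D E A / C A B D E / D E A B C / E B C A D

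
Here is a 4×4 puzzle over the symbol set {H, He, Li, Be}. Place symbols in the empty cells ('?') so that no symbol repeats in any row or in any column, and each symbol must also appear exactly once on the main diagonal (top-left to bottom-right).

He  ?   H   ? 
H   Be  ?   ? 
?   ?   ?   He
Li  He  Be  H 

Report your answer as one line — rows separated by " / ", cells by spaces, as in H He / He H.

At row 1, column 2: row 1 has {H,He}; column 2 has {He,Be}; that leaves Li.
At row 1, column 4: row 1 has {H,He,Li}; column 4 has {H,He}; that leaves Be.
At row 2, column 4: row 2 has {H,Be}; column 4 has {H,He,Be}; that leaves Li.
At row 3, column 1: row 3 has {He}; column 1 has {H,He,Li}; that leaves Be.
At row 3, column 2: row 3 has {He,Be}; column 2 has {He,Li,Be}; that leaves H.
At row 3, column 3: row 3 has {H,He,Be}; column 3 has {H,Be}; the diagonal has {H,He,Be}; that leaves Li.
At row 2, column 3: row 2 has {H,Li,Be}; column 3 has {H,Li,Be}; that leaves He.

He Li H Be / H Be He Li / Be H Li He / Li He Be H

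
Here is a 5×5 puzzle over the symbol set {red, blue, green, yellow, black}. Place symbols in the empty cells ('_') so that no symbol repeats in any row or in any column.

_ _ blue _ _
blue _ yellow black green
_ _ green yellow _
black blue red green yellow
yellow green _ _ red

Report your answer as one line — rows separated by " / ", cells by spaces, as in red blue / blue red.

(r1,c4): row 1 has {blue}; column 4 has {green,yellow,black}, so it must be red.
(r1,c5): row 1 has {red,blue}; column 5 has {red,green,yellow}, so it must be black.
(r2,c2): row 2 has {blue,green,yellow,black}; column 2 has {blue,green}, so it must be red.
(r3,c1): row 3 has {green,yellow}; column 1 has {blue,yellow,black}, so it must be red.
(r3,c2): row 3 has {red,green,yellow}; column 2 has {red,blue,green}, so it must be black.
(r3,c5): row 3 has {red,green,yellow,black}; column 5 has {red,green,yellow,black}, so it must be blue.
(r5,c3): row 5 has {red,green,yellow}; column 3 has {red,blue,green,yellow}, so it must be black.
(r5,c4): row 5 has {red,green,yellow,black}; column 4 has {red,green,yellow,black}, so it must be blue.
(r1,c1): row 1 has {red,blue,black}; column 1 has {red,blue,yellow,black}, so it must be green.
(r1,c2): row 1 has {red,blue,green,black}; column 2 has {red,blue,green,black}, so it must be yellow.

green yellow blue red black / blue red yellow black green / red black green yellow blue / black blue red green yellow / yellow green black blue red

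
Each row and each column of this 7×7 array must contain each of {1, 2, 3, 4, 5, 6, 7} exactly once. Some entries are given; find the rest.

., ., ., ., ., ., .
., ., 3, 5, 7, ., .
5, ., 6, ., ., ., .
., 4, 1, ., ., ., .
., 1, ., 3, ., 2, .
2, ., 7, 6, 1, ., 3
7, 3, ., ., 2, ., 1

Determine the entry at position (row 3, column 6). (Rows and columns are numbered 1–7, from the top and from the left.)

3

row 6 has {1,2,3,6,7}; column 2 has {1,3,4} — only 5 is left for (r6,c2).
row 6 has {1,2,3,5,6,7}; column 6 has {2} — only 4 is left for (r6,c6).
row 7 has {1,2,3,7}; column 4 has {3,5,6} — only 4 is left for (r7,c4).
row 7 has {1,2,3,4,7}; column 3 has {1,3,6,7} — only 5 is left for (r7,c3).
row 7 has {1,2,3,4,5,7}; column 6 has {2,4} — only 6 is left for (r7,c6).
row 2 has {3,5,7}; column 6 has {2,4,6} — only 1 is left for (r2,c6).
row 5 has {1,2,3}; column 3 has {1,3,5,6,7} — only 4 is left for (r5,c3).
row 1 is empty so far; column 3 has {1,3,4,5,6,7} — only 2 is left for (r1,c3).
row 5 has {1,2,3,4}; column 1 has {2,5,7} — only 6 is left for (r5,c1).
row 5 has {1,2,3,4,6}; column 5 has {1,2,7} — only 5 is left for (r5,c5).
row 5 has {1,2,3,4,5,6}; column 7 has {1,3} — only 7 is left for (r5,c7).
row 2 has {1,3,5,7}; column 1 has {2,5,6,7} — only 4 is left for (r2,c1).
row 4 has {1,4}; column 1 has {2,4,5,6,7} — only 3 is left for (r4,c1).
row 4 has {1,3,4}; column 5 has {1,2,5,7} — only 6 is left for (r4,c5).
row 1 has {2}; column 1 has {2,3,4,5,6,7} — only 1 is left for (r1,c1).
row 1 has {1,2}; column 4 has {3,4,5,6} — only 7 is left for (r1,c4).
row 4 has {1,3,4,6}; column 4 has {3,4,5,6,7} — only 2 is left for (r4,c4).
row 4 has {1,2,3,4,6}; column 7 has {1,3,7} — only 5 is left for (r4,c7).
row 1 has {1,2,7}; column 2 has {1,3,4,5} — only 6 is left for (r1,c2).
row 1 has {1,2,6,7}; column 7 has {1,3,5,7} — only 4 is left for (r1,c7).
row 2 has {1,3,4,5,7}; column 2 has {1,3,4,5,6} — only 2 is left for (r2,c2).
row 2 has {1,2,3,4,5,7}; column 7 has {1,3,4,5,7} — only 6 is left for (r2,c7).
row 3 has {5,6}; column 2 has {1,2,3,4,5,6} — only 7 is left for (r3,c2).
row 3 has {5,6,7}; column 4 has {2,3,4,5,6,7} — only 1 is left for (r3,c4).
row 3 has {1,5,6,7}; column 6 has {1,2,4,6} — only 3 is left for (r3,c6).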